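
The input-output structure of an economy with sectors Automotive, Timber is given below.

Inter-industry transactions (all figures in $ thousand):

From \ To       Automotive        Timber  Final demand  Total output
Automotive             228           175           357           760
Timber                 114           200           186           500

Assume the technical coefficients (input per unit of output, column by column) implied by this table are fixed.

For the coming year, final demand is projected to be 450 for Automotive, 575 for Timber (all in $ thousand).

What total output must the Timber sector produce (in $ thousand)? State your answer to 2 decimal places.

x_T = 1278.91

Technical coefficients a_ij = z_ij / X_j:
  a_AA = 228/760 = 0.30, a_TA = 114/760 = 0.15
  a_AT = 175/500 = 0.35, a_TT = 200/500 = 0.40
I − A =
  [   0.70    -0.35]
  [  -0.15     0.60]
det(I−A) = (0.70)(0.60) − (-0.35)(-0.15) = 0.3675
adj(I−A) = [[0.60, 0.35], [0.15, 0.70]]
(I − A)⁻¹ = adj(I−A) / det(I−A) ≈
  [   1.6327     0.9524]
  [   0.4082     1.9048]
x = (I − A)⁻¹ d = adj(I−A)·d / det(I−A), with det(I−A) = 0.3675:
  x_A = (0.60·450 + 0.35·575) / 0.3675 = 471.25 / 0.3675 ≈ 1282.31
  x_T = (0.15·450 + 0.70·575) / 0.3675 = 470.00 / 0.3675 ≈ 1278.91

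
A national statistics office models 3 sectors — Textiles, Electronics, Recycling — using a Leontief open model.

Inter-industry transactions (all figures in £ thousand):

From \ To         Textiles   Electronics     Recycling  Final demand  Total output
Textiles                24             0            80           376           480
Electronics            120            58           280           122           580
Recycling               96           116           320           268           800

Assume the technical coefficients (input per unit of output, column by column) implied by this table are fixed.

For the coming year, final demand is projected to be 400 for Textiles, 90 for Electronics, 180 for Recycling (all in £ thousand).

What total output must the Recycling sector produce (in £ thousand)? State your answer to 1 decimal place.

Technical coefficients a_ij = z_ij / X_j:
  a_TT = 24/480 = 0.05, a_ET = 120/480 = 0.25, a_RT = 96/480 = 0.20
  a_TE = 0/580 = 0.00, a_EE = 58/580 = 0.10, a_RE = 116/580 = 0.20
  a_TR = 80/800 = 0.10, a_ER = 280/800 = 0.35, a_RR = 320/800 = 0.40
I − A =
  [   0.95     0.00    -0.10]
  [  -0.25     0.90    -0.35]
  [  -0.20    -0.20     0.60]
Cofactors of I−A, C_ij = (−1)^(i+j)·(minor ij) (rows/columns in the sector order above):
  C_11 = (0.90)(0.60) − (-0.35)(-0.20) = 0.4700
  C_12 = −[(-0.25)(0.60) − (-0.35)(-0.20)] = 0.2200
  C_13 = (-0.25)(-0.20) − (0.90)(-0.20) = 0.2300
  C_21 = −[(0.00)(0.60) − (-0.10)(-0.20)] = 0.0200
  C_22 = (0.95)(0.60) − (-0.10)(-0.20) = 0.5500
  C_23 = −[(0.95)(-0.20) − (0.00)(-0.20)] = 0.1900
  C_31 = (0.00)(-0.35) − (-0.10)(0.90) = 0.0900
  C_32 = −[(0.95)(-0.35) − (-0.10)(-0.25)] = 0.3575
  C_33 = (0.95)(0.90) − (0.00)(-0.25) = 0.8550
det(I−A) = Σ_j (I−A)_1j·C_1j = (0.95)(0.4700) + (0.00)(0.2200) + (-0.10)(0.2300) = 0.4235
adj(I−A) = Cᵀ =
  [ 0.4700   0.0200   0.0900]
  [ 0.2200   0.5500   0.3575]
  [ 0.2300   0.1900   0.8550]
(I − A)⁻¹ = adj(I−A) / det(I−A) ≈
  [   1.1098     0.0472     0.2125]
  [   0.5195     1.2987     0.8442]
  [   0.5431     0.4486     2.0189]
x = (I − A)⁻¹ d = adj(I−A)·d / det(I−A), with det(I−A) = 0.4235:
  x_T = (0.4700·400 + 0.0200·90 + 0.0900·180) / 0.4235 = 206.00 / 0.4235 ≈ 486.4
  x_E = (0.2200·400 + 0.5500·90 + 0.3575·180) / 0.4235 = 201.85 / 0.4235 ≈ 476.6
  x_R = (0.2300·400 + 0.1900·90 + 0.8550·180) / 0.4235 = 263.00 / 0.4235 ≈ 621.0

x_R = 621.0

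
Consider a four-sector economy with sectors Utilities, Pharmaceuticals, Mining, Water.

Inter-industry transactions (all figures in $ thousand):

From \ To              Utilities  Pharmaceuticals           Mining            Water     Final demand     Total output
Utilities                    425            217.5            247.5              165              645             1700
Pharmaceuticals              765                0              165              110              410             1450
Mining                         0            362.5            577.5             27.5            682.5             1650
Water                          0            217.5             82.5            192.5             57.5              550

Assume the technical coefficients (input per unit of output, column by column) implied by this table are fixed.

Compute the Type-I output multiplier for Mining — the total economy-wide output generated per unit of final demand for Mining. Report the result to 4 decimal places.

m_3 = 2.9731

Technical coefficients a_ij = z_ij / X_j:
  a_11 = 425/1700 = 0.25, a_21 = 765/1700 = 0.45, a_31 = 0/1700 = 0.00, a_41 = 0/1700 = 0.00
  a_12 = 217.5/1450 = 0.15, a_22 = 0/1450 = 0.00, a_32 = 362.5/1450 = 0.25, a_42 = 217.5/1450 = 0.15
  a_13 = 247.5/1650 = 0.15, a_23 = 165/1650 = 0.10, a_33 = 577.5/1650 = 0.35, a_43 = 82.5/1650 = 0.05
  a_14 = 165/550 = 0.30, a_24 = 110/550 = 0.20, a_34 = 27.5/550 = 0.05, a_44 = 192.5/550 = 0.35
I − A =
  [   0.75    -0.15    -0.15    -0.30]
  [  -0.45     1.00    -0.10    -0.20]
  [   0.00    -0.25     0.65    -0.05]
  [   0.00    -0.15    -0.05     0.65]
Compute the cofactors C_ij = (−1)^(i+j)·(3×3 minor ij) of I−A; the adjugate is their transpose:
adj(I−A) = Cᵀ =
  [ 0.381000   0.121500   0.123750   0.222750]
  [ 0.189000   0.315000   0.106875   0.192375]
  [ 0.076500   0.127500   0.400875   0.105375]
  [ 0.049500   0.082500   0.055500   0.408000]
det(I−A) = Σ_j (I−A)_1j·C_1j = (0.75)(0.381000) + (-0.15)(0.189000) + (-0.15)(0.076500) + (-0.30)(0.049500) = 0.231075
(I − A)⁻¹ = adj(I−A) / det(I−A) ≈
  [   1.64882     0.52580     0.53554     0.96397]
  [   0.81792     1.36319     0.46251     0.83252]
  [   0.33106     0.55177     1.73483     0.45602]
  [   0.21422     0.35703     0.24018     1.76566]
The output multiplier for sector j is the column-j sum of the Leontief inverse (I − A)⁻¹ = adj(I−A) / det(I−A).
Column 3 of adj(I−A): (0.123750, 0.106875, 0.400875, 0.055500); det(I−A) = 0.231075.
m_3 = (0.123750 + 0.106875 + 0.400875 + 0.055500) / 0.231075 = 0.687 / 0.231075 ≈ 2.9731.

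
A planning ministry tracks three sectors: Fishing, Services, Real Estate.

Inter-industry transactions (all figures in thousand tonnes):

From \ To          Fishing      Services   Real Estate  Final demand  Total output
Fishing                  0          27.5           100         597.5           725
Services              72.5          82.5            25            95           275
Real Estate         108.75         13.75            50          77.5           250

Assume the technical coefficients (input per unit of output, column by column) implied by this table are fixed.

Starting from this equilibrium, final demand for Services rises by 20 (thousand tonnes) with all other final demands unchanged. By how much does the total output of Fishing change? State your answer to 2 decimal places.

Δx_1 = 3.99

Technical coefficients a_ij = z_ij / X_j:
  a_11 = 0/725 = 0.00, a_21 = 72.5/725 = 0.10, a_31 = 108.75/725 = 0.15
  a_12 = 27.5/275 = 0.10, a_22 = 82.5/275 = 0.30, a_32 = 13.75/275 = 0.05
  a_13 = 100/250 = 0.40, a_23 = 25/250 = 0.10, a_33 = 50/250 = 0.20
I − A =
  [   1.00    -0.10    -0.40]
  [  -0.10     0.70    -0.10]
  [  -0.15    -0.05     0.80]
Cofactors of I−A, C_ij = (−1)^(i+j)·(minor ij) (rows/columns in the sector order above):
  C_11 = (0.70)(0.80) − (-0.10)(-0.05) = 0.5550
  C_12 = −[(-0.10)(0.80) − (-0.10)(-0.15)] = 0.0950
  C_13 = (-0.10)(-0.05) − (0.70)(-0.15) = 0.1100
  C_21 = −[(-0.10)(0.80) − (-0.40)(-0.05)] = 0.1000
  C_22 = (1.00)(0.80) − (-0.40)(-0.15) = 0.7400
  C_23 = −[(1.00)(-0.05) − (-0.10)(-0.15)] = 0.0650
  C_31 = (-0.10)(-0.10) − (-0.40)(0.70) = 0.2900
  C_32 = −[(1.00)(-0.10) − (-0.40)(-0.10)] = 0.1400
  C_33 = (1.00)(0.70) − (-0.10)(-0.10) = 0.6900
det(I−A) = Σ_j (I−A)_1j·C_1j = (1.00)(0.5550) + (-0.10)(0.0950) + (-0.40)(0.1100) = 0.5015
adj(I−A) = Cᵀ =
  [ 0.5550   0.1000   0.2900]
  [ 0.0950   0.7400   0.1400]
  [ 0.1100   0.0650   0.6900]
(I − A)⁻¹ = adj(I−A) / det(I−A) ≈
  [   1.1067     0.1994     0.5783]
  [   0.1894     1.4756     0.2792]
  [   0.2193     0.1296     1.3759]
Δx = (I − A)⁻¹ Δd with Δd having +20 in the Services component and 0 elsewhere.
So Δx_1 = L_12 · (+20), where L_12 = adj(I−A)_12 / det(I−A) = 0.1000 / 0.5015.
Δx_1 = 0.1000 × (+20) / 0.5015 = 2.00 / 0.5015 ≈ 3.99.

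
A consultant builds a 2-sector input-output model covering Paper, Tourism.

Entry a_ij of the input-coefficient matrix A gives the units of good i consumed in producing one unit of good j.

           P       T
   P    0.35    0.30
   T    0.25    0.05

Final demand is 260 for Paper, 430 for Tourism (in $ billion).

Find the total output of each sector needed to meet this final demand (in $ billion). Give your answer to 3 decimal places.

I − A =
  [   0.65    -0.30]
  [  -0.25     0.95]
det(I−A) = (0.65)(0.95) − (-0.30)(-0.25) = 0.5425
adj(I−A) = [[0.95, 0.30], [0.25, 0.65]]
(I − A)⁻¹ = adj(I−A) / det(I−A) ≈
  [   1.7512     0.5530]
  [   0.4608     1.1982]
x = (I − A)⁻¹ d = adj(I−A)·d / det(I−A), with det(I−A) = 0.5425:
  x_P = (0.95·260 + 0.30·430) / 0.5425 = 376.00 / 0.5425 ≈ 693.088
  x_T = (0.25·260 + 0.65·430) / 0.5425 = 344.50 / 0.5425 ≈ 635.023

x_P = 693.088, x_T = 635.023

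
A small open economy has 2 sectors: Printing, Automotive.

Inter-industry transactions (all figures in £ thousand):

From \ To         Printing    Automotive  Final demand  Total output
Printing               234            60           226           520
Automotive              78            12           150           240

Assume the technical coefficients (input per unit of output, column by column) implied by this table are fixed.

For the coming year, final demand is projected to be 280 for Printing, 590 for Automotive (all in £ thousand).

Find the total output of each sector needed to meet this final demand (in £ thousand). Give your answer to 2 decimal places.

x_P = 852.58, x_A = 755.67

Technical coefficients a_ij = z_ij / X_j:
  a_PP = 234/520 = 0.45, a_AP = 78/520 = 0.15
  a_PA = 60/240 = 0.25, a_AA = 12/240 = 0.05
I − A =
  [   0.55    -0.25]
  [  -0.15     0.95]
det(I−A) = (0.55)(0.95) − (-0.25)(-0.15) = 0.4850
adj(I−A) = [[0.95, 0.25], [0.15, 0.55]]
(I − A)⁻¹ = adj(I−A) / det(I−A) ≈
  [   1.9588     0.5155]
  [   0.3093     1.1340]
x = (I − A)⁻¹ d = adj(I−A)·d / det(I−A), with det(I−A) = 0.4850:
  x_P = (0.95·280 + 0.25·590) / 0.4850 = 413.50 / 0.4850 ≈ 852.58
  x_A = (0.15·280 + 0.55·590) / 0.4850 = 366.50 / 0.4850 ≈ 755.67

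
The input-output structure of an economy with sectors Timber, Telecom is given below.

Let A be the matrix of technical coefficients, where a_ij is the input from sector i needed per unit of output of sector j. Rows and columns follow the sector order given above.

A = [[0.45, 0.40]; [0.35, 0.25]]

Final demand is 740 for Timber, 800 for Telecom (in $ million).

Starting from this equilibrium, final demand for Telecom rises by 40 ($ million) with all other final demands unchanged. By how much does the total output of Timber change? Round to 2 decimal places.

Δx_1 = 58.72

I − A =
  [   0.55    -0.40]
  [  -0.35     0.75]
det(I−A) = (0.55)(0.75) − (-0.40)(-0.35) = 0.2725
adj(I−A) = [[0.75, 0.40], [0.35, 0.55]]
(I − A)⁻¹ = adj(I−A) / det(I−A) ≈
  [   2.7523     1.4679]
  [   1.2844     2.0183]
Δx = (I − A)⁻¹ Δd with Δd having +40 in the Telecom component and 0 elsewhere.
So Δx_1 = L_12 · (+40), where L_12 = adj(I−A)_12 / det(I−A) = 0.40 / 0.2725.
Δx_1 = 0.40 × (+40) / 0.2725 = 16.00 / 0.2725 ≈ 58.72.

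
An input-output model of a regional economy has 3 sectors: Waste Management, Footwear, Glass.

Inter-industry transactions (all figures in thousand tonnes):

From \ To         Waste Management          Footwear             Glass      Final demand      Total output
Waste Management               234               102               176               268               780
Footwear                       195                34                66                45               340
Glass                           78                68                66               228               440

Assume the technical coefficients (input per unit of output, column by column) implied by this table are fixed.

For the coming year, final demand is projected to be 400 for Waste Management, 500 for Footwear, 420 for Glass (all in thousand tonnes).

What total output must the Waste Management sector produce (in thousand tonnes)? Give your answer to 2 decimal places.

x_W = 1618.45

Technical coefficients a_ij = z_ij / X_j:
  a_WW = 234/780 = 0.30, a_FW = 195/780 = 0.25, a_GW = 78/780 = 0.10
  a_WF = 102/340 = 0.30, a_FF = 34/340 = 0.10, a_GF = 68/340 = 0.20
  a_WG = 176/440 = 0.40, a_FG = 66/440 = 0.15, a_GG = 66/440 = 0.15
I − A =
  [   0.70    -0.30    -0.40]
  [  -0.25     0.90    -0.15]
  [  -0.10    -0.20     0.85]
Cofactors of I−A, C_ij = (−1)^(i+j)·(minor ij) (rows/columns in the sector order above):
  C_11 = (0.90)(0.85) − (-0.15)(-0.20) = 0.7350
  C_12 = −[(-0.25)(0.85) − (-0.15)(-0.10)] = 0.2275
  C_13 = (-0.25)(-0.20) − (0.90)(-0.10) = 0.1400
  C_21 = −[(-0.30)(0.85) − (-0.40)(-0.20)] = 0.3350
  C_22 = (0.70)(0.85) − (-0.40)(-0.10) = 0.5550
  C_23 = −[(0.70)(-0.20) − (-0.30)(-0.10)] = 0.1700
  C_31 = (-0.30)(-0.15) − (-0.40)(0.90) = 0.4050
  C_32 = −[(0.70)(-0.15) − (-0.40)(-0.25)] = 0.2050
  C_33 = (0.70)(0.90) − (-0.30)(-0.25) = 0.5550
det(I−A) = Σ_j (I−A)_1j·C_1j = (0.70)(0.7350) + (-0.30)(0.2275) + (-0.40)(0.1400) = 0.39025
adj(I−A) = Cᵀ =
  [ 0.7350   0.3350   0.4050]
  [ 0.2275   0.5550   0.2050]
  [ 0.1400   0.1700   0.5550]
(I − A)⁻¹ = adj(I−A) / det(I−A) ≈
  [   1.8834     0.8584     1.0378]
  [   0.5830     1.4222     0.5253]
  [   0.3587     0.4356     1.4222]
x = (I − A)⁻¹ d = adj(I−A)·d / det(I−A), with det(I−A) = 0.39025:
  x_W = (0.7350·400 + 0.3350·500 + 0.4050·420) / 0.39025 = 631.60 / 0.39025 ≈ 1618.45
  x_F = (0.2275·400 + 0.5550·500 + 0.2050·420) / 0.39025 = 454.60 / 0.39025 ≈ 1164.89
  x_G = (0.1400·400 + 0.1700·500 + 0.5550·420) / 0.39025 = 374.10 / 0.39025 ≈ 958.62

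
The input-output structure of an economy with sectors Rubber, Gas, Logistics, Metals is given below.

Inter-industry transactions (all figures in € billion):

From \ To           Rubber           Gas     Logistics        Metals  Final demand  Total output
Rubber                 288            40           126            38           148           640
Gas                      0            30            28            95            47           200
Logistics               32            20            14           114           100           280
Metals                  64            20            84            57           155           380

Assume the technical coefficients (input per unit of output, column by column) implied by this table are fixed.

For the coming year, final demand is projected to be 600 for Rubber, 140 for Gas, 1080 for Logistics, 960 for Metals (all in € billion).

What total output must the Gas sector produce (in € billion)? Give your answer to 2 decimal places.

x_G = 1168.47

Technical coefficients a_ij = z_ij / X_j:
  a_RR = 288/640 = 0.45, a_GR = 0/640 = 0.00, a_LR = 32/640 = 0.05, a_MR = 64/640 = 0.10
  a_RG = 40/200 = 0.20, a_GG = 30/200 = 0.15, a_LG = 20/200 = 0.10, a_MG = 20/200 = 0.10
  a_RL = 126/280 = 0.45, a_GL = 28/280 = 0.10, a_LL = 14/280 = 0.05, a_ML = 84/280 = 0.30
  a_RM = 38/380 = 0.10, a_GM = 95/380 = 0.25, a_LM = 114/380 = 0.30, a_MM = 57/380 = 0.15
I − A =
  [   0.55    -0.20    -0.45    -0.10]
  [   0.00     0.85    -0.10    -0.25]
  [  -0.05    -0.10     0.95    -0.30]
  [  -0.10    -0.10    -0.30     0.85]
Compute the cofactors C_ij = (−1)^(i+j)·(3×3 minor ij) of I−A; the adjugate is their transpose:
adj(I−A) = Cᵀ =
  [ 0.567125   0.207750   0.372375   0.259250]
  [ 0.034750   0.351000   0.098250   0.142000]
  [ 0.062875   0.077250   0.370125   0.160750]
  [ 0.093000   0.093000   0.186000   0.418500]
det(I−A) = Σ_j (I−A)_1j·C_1j = (0.55)(0.567125) + (-0.20)(0.034750) + (-0.45)(0.062875) + (-0.10)(0.093000) = 0.267375
(I − A)⁻¹ = adj(I−A) / det(I−A) ≈
  [   2.1211     0.7770     1.3927     0.9696]
  [   0.1300     1.3128     0.3675     0.5311]
  [   0.2352     0.2889     1.3843     0.6012]
  [   0.3478     0.3478     0.6957     1.5652]
x = (I − A)⁻¹ d = adj(I−A)·d / det(I−A), with det(I−A) = 0.267375:
  x_R = (0.567125·600 + 0.207750·140 + 0.372375·1080 + 0.259250·960) / 0.267375 = 1020.405 / 0.267375 ≈ 3816.38
  x_G = (0.034750·600 + 0.351000·140 + 0.098250·1080 + 0.142000·960) / 0.267375 = 312.42 / 0.267375 ≈ 1168.47
  x_L = (0.062875·600 + 0.077250·140 + 0.370125·1080 + 0.160750·960) / 0.267375 = 602.595 / 0.267375 ≈ 2253.74
  x_M = (0.093000·600 + 0.093000·140 + 0.186000·1080 + 0.418500·960) / 0.267375 = 671.46 / 0.267375 ≈ 2511.30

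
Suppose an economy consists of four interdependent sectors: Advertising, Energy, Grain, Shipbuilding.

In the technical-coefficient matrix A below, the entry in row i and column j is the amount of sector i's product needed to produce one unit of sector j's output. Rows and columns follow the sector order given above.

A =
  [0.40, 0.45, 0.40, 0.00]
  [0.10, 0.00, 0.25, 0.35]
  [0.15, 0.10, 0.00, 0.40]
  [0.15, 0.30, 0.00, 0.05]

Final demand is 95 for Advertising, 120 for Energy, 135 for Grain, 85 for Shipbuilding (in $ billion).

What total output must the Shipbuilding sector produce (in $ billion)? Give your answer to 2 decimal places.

I − A =
  [   0.60    -0.45    -0.40     0.00]
  [  -0.10     1.00    -0.25    -0.35]
  [  -0.15    -0.10     1.00    -0.40]
  [  -0.15    -0.30     0.00     0.95]
Compute the cofactors C_ij = (−1)^(i+j)·(3×3 minor ij) of I−A; the adjugate is their transpose:
adj(I−A) = Cᵀ =
  [ 0.791250   0.513500   0.444875   0.376500]
  [ 0.198125   0.489000   0.201500   0.265000]
  [ 0.213500   0.220125   0.440625   0.266625]
  [ 0.187500   0.235500   0.133875   0.459125]
det(I−A) = Σ_j (I−A)_1j·C_1j = (0.60)(0.791250) + (-0.45)(0.198125) + (-0.40)(0.213500) + (0.00)(0.187500) = 0.30019375
(I − A)⁻¹ = adj(I−A) / det(I−A) ≈
  [   2.6358     1.7106     1.4820     1.2542]
  [   0.6600     1.6289     0.6712     0.8828]
  [   0.7112     0.7333     1.4678     0.8882]
  [   0.6246     0.7845     0.4460     1.5294]
x = (I − A)⁻¹ d = adj(I−A)·d / det(I−A), with det(I−A) = 0.30019375:
  x_A = (0.791250·95 + 0.513500·120 + 0.444875·135 + 0.376500·85) / 0.30019375 = 228.849375 / 0.30019375 ≈ 762.34
  x_E = (0.198125·95 + 0.489000·120 + 0.201500·135 + 0.265000·85) / 0.30019375 = 127.229375 / 0.30019375 ≈ 423.82
  x_G = (0.213500·95 + 0.220125·120 + 0.440625·135 + 0.266625·85) / 0.30019375 = 128.845 / 0.30019375 ≈ 429.21
  x_S = (0.187500·95 + 0.235500·120 + 0.133875·135 + 0.459125·85) / 0.30019375 = 103.17125 / 0.30019375 ≈ 343.68

x_S = 343.68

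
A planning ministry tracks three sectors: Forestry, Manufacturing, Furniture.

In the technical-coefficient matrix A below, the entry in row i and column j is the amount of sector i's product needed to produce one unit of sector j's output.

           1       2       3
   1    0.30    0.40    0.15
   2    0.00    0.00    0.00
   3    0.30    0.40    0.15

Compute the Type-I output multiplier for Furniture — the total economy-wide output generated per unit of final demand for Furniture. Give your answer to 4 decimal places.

I − A =
  [   0.70    -0.40    -0.15]
  [   0.00     1.00     0.00]
  [  -0.30    -0.40     0.85]
Cofactors of I−A, C_ij = (−1)^(i+j)·(minor ij) (rows/columns in the sector order above):
  C_11 = (1.00)(0.85) − (0.00)(-0.40) = 0.8500
  C_12 = −[(0.00)(0.85) − (0.00)(-0.30)] = 0.0000
  C_13 = (0.00)(-0.40) − (1.00)(-0.30) = 0.3000
  C_21 = −[(-0.40)(0.85) − (-0.15)(-0.40)] = 0.4000
  C_22 = (0.70)(0.85) − (-0.15)(-0.30) = 0.5500
  C_23 = −[(0.70)(-0.40) − (-0.40)(-0.30)] = 0.4000
  C_31 = (-0.40)(0.00) − (-0.15)(1.00) = 0.1500
  C_32 = −[(0.70)(0.00) − (-0.15)(0.00)] = 0.0000
  C_33 = (0.70)(1.00) − (-0.40)(0.00) = 0.7000
det(I−A) = Σ_j (I−A)_1j·C_1j = (0.70)(0.8500) + (-0.40)(0.0000) + (-0.15)(0.3000) = 0.5500
adj(I−A) = Cᵀ =
  [ 0.8500   0.4000   0.1500]
  [ 0.0000   0.5500   0.0000]
  [ 0.3000   0.4000   0.7000]
(I − A)⁻¹ = adj(I−A) / det(I−A) ≈
  [   1.54545     0.72727     0.27273]
  [   0.00000     1.00000     0.00000]
  [   0.54545     0.72727     1.27273]
The output multiplier for sector j is the column-j sum of the Leontief inverse (I − A)⁻¹ = adj(I−A) / det(I−A).
Column 3 of adj(I−A): (0.1500, 0.0000, 0.7000); det(I−A) = 0.5500.
m_3 = (0.1500 + 0.0000 + 0.7000) / 0.5500 = 0.85 / 0.5500 ≈ 1.5455.

m_3 = 1.5455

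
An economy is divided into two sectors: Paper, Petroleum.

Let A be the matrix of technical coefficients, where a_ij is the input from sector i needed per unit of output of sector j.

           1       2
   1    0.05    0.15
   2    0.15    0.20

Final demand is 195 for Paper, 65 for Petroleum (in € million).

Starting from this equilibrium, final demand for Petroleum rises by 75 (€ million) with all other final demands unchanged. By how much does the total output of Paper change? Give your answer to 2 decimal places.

Δx_1 = 15.25

I − A =
  [   0.95    -0.15]
  [  -0.15     0.80]
det(I−A) = (0.95)(0.80) − (-0.15)(-0.15) = 0.7375
adj(I−A) = [[0.80, 0.15], [0.15, 0.95]]
(I − A)⁻¹ = adj(I−A) / det(I−A) ≈
  [   1.0847     0.2034]
  [   0.2034     1.2881]
Δx = (I − A)⁻¹ Δd with Δd having +75 in the Petroleum component and 0 elsewhere.
So Δx_1 = L_12 · (+75), where L_12 = adj(I−A)_12 / det(I−A) = 0.15 / 0.7375.
Δx_1 = 0.15 × (+75) / 0.7375 = 11.25 / 0.7375 ≈ 15.25.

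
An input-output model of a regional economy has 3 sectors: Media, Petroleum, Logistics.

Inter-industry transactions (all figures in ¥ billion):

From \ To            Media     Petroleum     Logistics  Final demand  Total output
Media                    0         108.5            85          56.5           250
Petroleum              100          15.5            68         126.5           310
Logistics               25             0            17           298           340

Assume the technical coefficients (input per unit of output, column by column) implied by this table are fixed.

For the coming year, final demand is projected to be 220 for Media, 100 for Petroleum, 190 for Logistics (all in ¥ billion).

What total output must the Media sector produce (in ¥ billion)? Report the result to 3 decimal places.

Technical coefficients a_ij = z_ij / X_j:
  a_MM = 0/250 = 0.00, a_PM = 100/250 = 0.40, a_LM = 25/250 = 0.10
  a_MP = 108.5/310 = 0.35, a_PP = 15.5/310 = 0.05, a_LP = 0/310 = 0.00
  a_ML = 85/340 = 0.25, a_PL = 68/340 = 0.20, a_LL = 17/340 = 0.05
I − A =
  [   1.00    -0.35    -0.25]
  [  -0.40     0.95    -0.20]
  [  -0.10     0.00     0.95]
Cofactors of I−A, C_ij = (−1)^(i+j)·(minor ij) (rows/columns in the sector order above):
  C_11 = (0.95)(0.95) − (-0.20)(0.00) = 0.9025
  C_12 = −[(-0.40)(0.95) − (-0.20)(-0.10)] = 0.4000
  C_13 = (-0.40)(0.00) − (0.95)(-0.10) = 0.0950
  C_21 = −[(-0.35)(0.95) − (-0.25)(0.00)] = 0.3325
  C_22 = (1.00)(0.95) − (-0.25)(-0.10) = 0.9250
  C_23 = −[(1.00)(0.00) − (-0.35)(-0.10)] = 0.0350
  C_31 = (-0.35)(-0.20) − (-0.25)(0.95) = 0.3075
  C_32 = −[(1.00)(-0.20) − (-0.25)(-0.40)] = 0.3000
  C_33 = (1.00)(0.95) − (-0.35)(-0.40) = 0.8100
det(I−A) = Σ_j (I−A)_1j·C_1j = (1.00)(0.9025) + (-0.35)(0.4000) + (-0.25)(0.0950) = 0.73875
adj(I−A) = Cᵀ =
  [ 0.9025   0.3325   0.3075]
  [ 0.4000   0.9250   0.3000]
  [ 0.0950   0.0350   0.8100]
(I − A)⁻¹ = adj(I−A) / det(I−A) ≈
  [   1.2217     0.4501     0.4162]
  [   0.5415     1.2521     0.4061]
  [   0.1286     0.0474     1.0964]
x = (I − A)⁻¹ d = adj(I−A)·d / det(I−A), with det(I−A) = 0.73875:
  x_M = (0.9025·220 + 0.3325·100 + 0.3075·190) / 0.73875 = 290.225 / 0.73875 ≈ 392.860
  x_P = (0.4000·220 + 0.9250·100 + 0.3000·190) / 0.73875 = 237.50 / 0.73875 ≈ 321.489
  x_L = (0.0950·220 + 0.0350·100 + 0.8100·190) / 0.73875 = 178.30 / 0.73875 ≈ 241.354

x_M = 392.860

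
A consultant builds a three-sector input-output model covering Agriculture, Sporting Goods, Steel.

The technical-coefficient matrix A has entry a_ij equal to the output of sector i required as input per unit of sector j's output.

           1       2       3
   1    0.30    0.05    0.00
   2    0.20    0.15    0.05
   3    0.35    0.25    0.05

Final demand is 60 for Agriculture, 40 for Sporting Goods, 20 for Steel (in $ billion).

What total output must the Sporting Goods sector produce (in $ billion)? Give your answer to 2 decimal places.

x_2 = 72.79

I − A =
  [   0.70    -0.05     0.00]
  [  -0.20     0.85    -0.05]
  [  -0.35    -0.25     0.95]
Cofactors of I−A, C_ij = (−1)^(i+j)·(minor ij) (rows/columns in the sector order above):
  C_11 = (0.85)(0.95) − (-0.05)(-0.25) = 0.7950
  C_12 = −[(-0.20)(0.95) − (-0.05)(-0.35)] = 0.2075
  C_13 = (-0.20)(-0.25) − (0.85)(-0.35) = 0.3475
  C_21 = −[(-0.05)(0.95) − (0.00)(-0.25)] = 0.0475
  C_22 = (0.70)(0.95) − (0.00)(-0.35) = 0.6650
  C_23 = −[(0.70)(-0.25) − (-0.05)(-0.35)] = 0.1925
  C_31 = (-0.05)(-0.05) − (0.00)(0.85) = 0.0025
  C_32 = −[(0.70)(-0.05) − (0.00)(-0.20)] = 0.0350
  C_33 = (0.70)(0.85) − (-0.05)(-0.20) = 0.5850
det(I−A) = Σ_j (I−A)_1j·C_1j = (0.70)(0.7950) + (-0.05)(0.2075) + (0.00)(0.3475) = 0.546125
adj(I−A) = Cᵀ =
  [ 0.7950   0.0475   0.0025]
  [ 0.2075   0.6650   0.0350]
  [ 0.3475   0.1925   0.5850]
(I − A)⁻¹ = adj(I−A) / det(I−A) ≈
  [   1.4557     0.0870     0.0046]
  [   0.3799     1.2177     0.0641]
  [   0.6363     0.3525     1.0712]
x = (I − A)⁻¹ d = adj(I−A)·d / det(I−A), with det(I−A) = 0.546125:
  x_1 = (0.7950·60 + 0.0475·40 + 0.0025·20) / 0.546125 = 49.65 / 0.546125 ≈ 90.91
  x_2 = (0.2075·60 + 0.6650·40 + 0.0350·20) / 0.546125 = 39.75 / 0.546125 ≈ 72.79
  x_3 = (0.3475·60 + 0.1925·40 + 0.5850·20) / 0.546125 = 40.25 / 0.546125 ≈ 73.70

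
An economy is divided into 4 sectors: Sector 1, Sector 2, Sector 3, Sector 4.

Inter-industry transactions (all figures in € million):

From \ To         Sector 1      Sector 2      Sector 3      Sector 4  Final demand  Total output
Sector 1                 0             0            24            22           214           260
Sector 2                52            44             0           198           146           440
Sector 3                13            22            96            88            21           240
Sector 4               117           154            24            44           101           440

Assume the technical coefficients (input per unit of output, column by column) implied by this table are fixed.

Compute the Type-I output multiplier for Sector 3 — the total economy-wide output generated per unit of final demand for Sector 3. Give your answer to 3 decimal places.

Technical coefficients a_ij = z_ij / X_j:
  a_11 = 0/260 = 0.00, a_21 = 52/260 = 0.20, a_31 = 13/260 = 0.05, a_41 = 117/260 = 0.45
  a_12 = 0/440 = 0.00, a_22 = 44/440 = 0.10, a_32 = 22/440 = 0.05, a_42 = 154/440 = 0.35
  a_13 = 24/240 = 0.10, a_23 = 0/240 = 0.00, a_33 = 96/240 = 0.40, a_43 = 24/240 = 0.10
  a_14 = 22/440 = 0.05, a_24 = 198/440 = 0.45, a_34 = 88/440 = 0.20, a_44 = 44/440 = 0.10
I − A =
  [   1.00     0.00    -0.10    -0.05]
  [  -0.20     0.90     0.00    -0.45]
  [  -0.05    -0.05     0.60    -0.20]
  [  -0.45    -0.35    -0.10     0.90]
Compute the cofactors C_ij = (−1)^(i+j)·(3×3 minor ij) of I−A; the adjugate is their transpose:
adj(I−A) = Cᵀ =
  [ 0.37125   0.02225   0.06975   0.04725]
  [ 0.22775   0.49275   0.08425   0.27775]
  [ 0.14675   0.11475   0.62875   0.20525]
  [ 0.29050   0.21550   0.13750   0.53450]
det(I−A) = Σ_j (I−A)_1j·C_1j = (1.00)(0.37125) + (0.00)(0.22775) + (-0.10)(0.14675) + (-0.05)(0.29050) = 0.34205
(I − A)⁻¹ = adj(I−A) / det(I−A) ≈
  [   1.0854     0.0650     0.2039     0.1381]
  [   0.6658     1.4406     0.2463     0.8120]
  [   0.4290     0.3355     1.8382     0.6001]
  [   0.8493     0.6300     0.4020     1.5626]
The output multiplier for sector j is the column-j sum of the Leontief inverse (I − A)⁻¹ = adj(I−A) / det(I−A).
Column 3 of adj(I−A): (0.06975, 0.08425, 0.62875, 0.13750); det(I−A) = 0.34205.
m_3 = (0.06975 + 0.08425 + 0.62875 + 0.13750) / 0.34205 = 0.92025 / 0.34205 ≈ 2.690.

m_3 = 2.690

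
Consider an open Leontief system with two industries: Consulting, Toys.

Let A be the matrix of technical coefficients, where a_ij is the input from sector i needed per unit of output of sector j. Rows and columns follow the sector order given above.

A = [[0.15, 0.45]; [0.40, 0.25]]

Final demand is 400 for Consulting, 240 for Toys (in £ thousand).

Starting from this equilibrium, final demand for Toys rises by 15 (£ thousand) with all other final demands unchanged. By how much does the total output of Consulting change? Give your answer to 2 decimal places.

Δx_1 = 14.75

I − A =
  [   0.85    -0.45]
  [  -0.40     0.75]
det(I−A) = (0.85)(0.75) − (-0.45)(-0.40) = 0.4575
adj(I−A) = [[0.75, 0.45], [0.40, 0.85]]
(I − A)⁻¹ = adj(I−A) / det(I−A) ≈
  [   1.6393     0.9836]
  [   0.8743     1.8579]
Δx = (I − A)⁻¹ Δd with Δd having +15 in the Toys component and 0 elsewhere.
So Δx_1 = L_12 · (+15), where L_12 = adj(I−A)_12 / det(I−A) = 0.45 / 0.4575.
Δx_1 = 0.45 × (+15) / 0.4575 = 6.75 / 0.4575 ≈ 14.75.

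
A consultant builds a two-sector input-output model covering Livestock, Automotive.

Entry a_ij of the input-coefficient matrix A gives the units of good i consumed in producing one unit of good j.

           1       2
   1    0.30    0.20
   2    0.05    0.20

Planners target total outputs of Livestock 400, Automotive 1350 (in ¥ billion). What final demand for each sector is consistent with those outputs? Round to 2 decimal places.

d_1 = 10.00, d_2 = 1060.00

I − A =
  [   0.70    -0.20]
  [  -0.05     0.80]
d = (I − A) x:
  d_1 = (+0.70)·400 + (-0.20)·1350 = 10.00
  d_2 = (-0.05)·400 + (+0.80)·1350 = 1060.00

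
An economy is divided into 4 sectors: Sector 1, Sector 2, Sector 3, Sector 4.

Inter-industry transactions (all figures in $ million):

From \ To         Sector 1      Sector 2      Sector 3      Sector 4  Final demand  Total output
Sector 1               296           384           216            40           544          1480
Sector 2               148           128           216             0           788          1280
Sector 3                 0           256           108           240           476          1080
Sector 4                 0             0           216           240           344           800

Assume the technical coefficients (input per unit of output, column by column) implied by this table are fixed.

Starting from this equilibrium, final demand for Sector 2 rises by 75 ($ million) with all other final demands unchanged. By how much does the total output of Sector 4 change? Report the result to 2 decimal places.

Δx_4 = 6.52

Technical coefficients a_ij = z_ij / X_j:
  a_11 = 296/1480 = 0.20, a_21 = 148/1480 = 0.10, a_31 = 0/1480 = 0.00, a_41 = 0/1480 = 0.00
  a_12 = 384/1280 = 0.30, a_22 = 128/1280 = 0.10, a_32 = 256/1280 = 0.20, a_42 = 0/1280 = 0.00
  a_13 = 216/1080 = 0.20, a_23 = 216/1080 = 0.20, a_33 = 108/1080 = 0.10, a_43 = 216/1080 = 0.20
  a_14 = 40/800 = 0.05, a_24 = 0/800 = 0.00, a_34 = 240/800 = 0.30, a_44 = 240/800 = 0.30
I − A =
  [   0.80    -0.30    -0.20    -0.05]
  [  -0.10     0.90    -0.20     0.00]
  [   0.00    -0.20     0.90    -0.30]
  [   0.00     0.00    -0.20     0.70]
Compute the cofactors C_ij = (−1)^(i+j)·(3×3 minor ij) of I−A; the adjugate is their transpose:
adj(I−A) = Cᵀ =
  [ 0.4850   0.2010   0.1770   0.1105]
  [ 0.0570   0.4560   0.1270   0.0585]
  [ 0.0140   0.1120   0.4830   0.2080]
  [ 0.0040   0.0320   0.1380   0.5850]
det(I−A) = Σ_j (I−A)_1j·C_1j = (0.80)(0.4850) + (-0.30)(0.0570) + (-0.20)(0.0140) + (-0.05)(0.0040) = 0.3679
(I − A)⁻¹ = adj(I−A) / det(I−A) ≈
  [   1.3183     0.5463     0.4811     0.3004]
  [   0.1549     1.2395     0.3452     0.1590]
  [   0.0381     0.3044     1.3129     0.5654]
  [   0.0109     0.0870     0.3751     1.5901]
Δx = (I − A)⁻¹ Δd with Δd having +75 in the Sector 2 component and 0 elsewhere.
So Δx_4 = L_42 · (+75), where L_42 = adj(I−A)_42 / det(I−A) = 0.0320 / 0.3679.
Δx_4 = 0.0320 × (+75) / 0.3679 = 2.40 / 0.3679 ≈ 6.52.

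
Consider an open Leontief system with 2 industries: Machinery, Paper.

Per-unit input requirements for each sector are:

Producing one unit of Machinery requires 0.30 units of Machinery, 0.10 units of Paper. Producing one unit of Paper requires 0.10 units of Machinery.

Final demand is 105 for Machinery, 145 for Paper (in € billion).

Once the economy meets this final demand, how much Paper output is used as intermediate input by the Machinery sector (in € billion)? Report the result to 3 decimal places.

z_PM = 17.319

I − A =
  [   0.70    -0.10]
  [  -0.10     1.00]
det(I−A) = (0.70)(1.00) − (-0.10)(-0.10) = 0.6900
adj(I−A) = [[1.00, 0.10], [0.10, 0.70]]
(I − A)⁻¹ = adj(I−A) / det(I−A) ≈
  [   1.4493     0.1449]
  [   0.1449     1.0145]
First solve x = (I − A)⁻¹ d = adj(I−A)·d / det(I−A); in particular x_M = (1.00·105 + 0.10·145) / 0.6900 = 119.50 / 0.6900 ≈ 173.18841.
Intermediate flow from P to M: z_PM = a_PM · x_M = 0.10 × 119.50 / 0.6900 = 11.95 / 0.6900 ≈ 17.319.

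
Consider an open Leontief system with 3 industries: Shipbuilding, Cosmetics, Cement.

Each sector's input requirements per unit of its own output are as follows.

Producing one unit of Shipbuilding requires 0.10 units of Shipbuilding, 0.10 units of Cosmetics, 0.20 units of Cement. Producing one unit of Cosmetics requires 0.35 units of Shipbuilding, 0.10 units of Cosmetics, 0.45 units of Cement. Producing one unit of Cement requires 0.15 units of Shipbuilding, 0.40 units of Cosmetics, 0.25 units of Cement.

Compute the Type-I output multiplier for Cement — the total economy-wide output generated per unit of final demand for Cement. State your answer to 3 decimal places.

m_3 = 3.986

I − A =
  [   0.90    -0.35    -0.15]
  [  -0.10     0.90    -0.40]
  [  -0.20    -0.45     0.75]
Cofactors of I−A, C_ij = (−1)^(i+j)·(minor ij) (rows/columns in the sector order above):
  C_11 = (0.90)(0.75) − (-0.40)(-0.45) = 0.4950
  C_12 = −[(-0.10)(0.75) − (-0.40)(-0.20)] = 0.1550
  C_13 = (-0.10)(-0.45) − (0.90)(-0.20) = 0.2250
  C_21 = −[(-0.35)(0.75) − (-0.15)(-0.45)] = 0.3300
  C_22 = (0.90)(0.75) − (-0.15)(-0.20) = 0.6450
  C_23 = −[(0.90)(-0.45) − (-0.35)(-0.20)] = 0.4750
  C_31 = (-0.35)(-0.40) − (-0.15)(0.90) = 0.2750
  C_32 = −[(0.90)(-0.40) − (-0.15)(-0.10)] = 0.3750
  C_33 = (0.90)(0.90) − (-0.35)(-0.10) = 0.7750
det(I−A) = Σ_j (I−A)_1j·C_1j = (0.90)(0.4950) + (-0.35)(0.1550) + (-0.15)(0.2250) = 0.3575
adj(I−A) = Cᵀ =
  [ 0.4950   0.3300   0.2750]
  [ 0.1550   0.6450   0.3750]
  [ 0.2250   0.4750   0.7750]
(I − A)⁻¹ = adj(I−A) / det(I−A) ≈
  [   1.3846     0.9231     0.7692]
  [   0.4336     1.8042     1.0490]
  [   0.6294     1.3287     2.1678]
The output multiplier for sector j is the column-j sum of the Leontief inverse (I − A)⁻¹ = adj(I−A) / det(I−A).
Column 3 of adj(I−A): (0.2750, 0.3750, 0.7750); det(I−A) = 0.3575.
m_3 = (0.2750 + 0.3750 + 0.7750) / 0.3575 = 1.425 / 0.3575 ≈ 3.986.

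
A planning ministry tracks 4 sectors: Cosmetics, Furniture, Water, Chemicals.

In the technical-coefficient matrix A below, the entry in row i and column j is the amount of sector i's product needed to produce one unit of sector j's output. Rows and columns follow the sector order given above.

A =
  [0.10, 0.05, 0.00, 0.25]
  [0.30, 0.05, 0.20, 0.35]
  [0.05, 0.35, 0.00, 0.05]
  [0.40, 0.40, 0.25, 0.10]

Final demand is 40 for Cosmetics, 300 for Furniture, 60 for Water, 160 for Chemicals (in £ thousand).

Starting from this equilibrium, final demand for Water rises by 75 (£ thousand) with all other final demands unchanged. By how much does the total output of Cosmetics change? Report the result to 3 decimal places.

Δx_1 = 17.600

I − A =
  [   0.90    -0.05     0.00    -0.25]
  [  -0.30     0.95    -0.20    -0.35]
  [  -0.05    -0.35     1.00    -0.05]
  [  -0.40    -0.40    -0.25     0.90]
Compute the cofactors C_ij = (−1)^(i+j)·(3×3 minor ij) of I−A; the adjugate is their transpose:
adj(I−A) = Cᵀ =
  [ 0.605500   0.166250   0.092750   0.238000]
  [ 0.423625   0.695625   0.239500   0.401500]
  [ 0.204250   0.274750   0.498000   0.191250]
  [ 0.514125   0.459375   0.286000   0.776500]
det(I−A) = Σ_j (I−A)_1j·C_1j = (0.90)(0.605500) + (-0.05)(0.423625) + (0.00)(0.204250) + (-0.25)(0.514125) = 0.3952375
(I − A)⁻¹ = adj(I−A) / det(I−A) ≈
  [   1.5320     0.4206     0.2347     0.6022]
  [   1.0718     1.7600     0.6060     1.0158]
  [   0.5168     0.6952     1.2600     0.4839]
  [   1.3008     1.1623     0.7236     1.9646]
Δx = (I − A)⁻¹ Δd with Δd having +75 in the Water component and 0 elsewhere.
So Δx_1 = L_13 · (+75), where L_13 = adj(I−A)_13 / det(I−A) = 0.092750 / 0.3952375.
Δx_1 = 0.092750 × (+75) / 0.3952375 = 6.95625 / 0.3952375 ≈ 17.600.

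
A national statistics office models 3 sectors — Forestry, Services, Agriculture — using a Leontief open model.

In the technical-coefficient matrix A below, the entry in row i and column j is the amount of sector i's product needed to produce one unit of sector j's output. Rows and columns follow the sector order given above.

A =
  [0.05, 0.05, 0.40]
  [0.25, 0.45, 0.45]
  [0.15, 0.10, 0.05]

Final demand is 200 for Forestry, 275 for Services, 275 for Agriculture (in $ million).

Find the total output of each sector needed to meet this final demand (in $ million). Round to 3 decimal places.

I − A =
  [   0.95    -0.05    -0.40]
  [  -0.25     0.55    -0.45]
  [  -0.15    -0.10     0.95]
Cofactors of I−A, C_ij = (−1)^(i+j)·(minor ij) (rows/columns in the sector order above):
  C_11 = (0.55)(0.95) − (-0.45)(-0.10) = 0.4775
  C_12 = −[(-0.25)(0.95) − (-0.45)(-0.15)] = 0.3050
  C_13 = (-0.25)(-0.10) − (0.55)(-0.15) = 0.1075
  C_21 = −[(-0.05)(0.95) − (-0.40)(-0.10)] = 0.0875
  C_22 = (0.95)(0.95) − (-0.40)(-0.15) = 0.8425
  C_23 = −[(0.95)(-0.10) − (-0.05)(-0.15)] = 0.1025
  C_31 = (-0.05)(-0.45) − (-0.40)(0.55) = 0.2425
  C_32 = −[(0.95)(-0.45) − (-0.40)(-0.25)] = 0.5275
  C_33 = (0.95)(0.55) − (-0.05)(-0.25) = 0.5100
det(I−A) = Σ_j (I−A)_1j·C_1j = (0.95)(0.4775) + (-0.05)(0.3050) + (-0.40)(0.1075) = 0.395375
adj(I−A) = Cᵀ =
  [ 0.4775   0.0875   0.2425]
  [ 0.3050   0.8425   0.5275]
  [ 0.1075   0.1025   0.5100]
(I − A)⁻¹ = adj(I−A) / det(I−A) ≈
  [   1.2077     0.2213     0.6133]
  [   0.7714     2.1309     1.3342]
  [   0.2719     0.2592     1.2899]
x = (I − A)⁻¹ d = adj(I−A)·d / det(I−A), with det(I−A) = 0.395375:
  x_F = (0.4775·200 + 0.0875·275 + 0.2425·275) / 0.395375 = 186.25 / 0.395375 ≈ 471.072
  x_S = (0.3050·200 + 0.8425·275 + 0.5275·275) / 0.395375 = 437.75 / 0.395375 ≈ 1107.177
  x_A = (0.1075·200 + 0.1025·275 + 0.5100·275) / 0.395375 = 189.9375 / 0.395375 ≈ 480.398

x_F = 471.072, x_S = 1107.177, x_A = 480.398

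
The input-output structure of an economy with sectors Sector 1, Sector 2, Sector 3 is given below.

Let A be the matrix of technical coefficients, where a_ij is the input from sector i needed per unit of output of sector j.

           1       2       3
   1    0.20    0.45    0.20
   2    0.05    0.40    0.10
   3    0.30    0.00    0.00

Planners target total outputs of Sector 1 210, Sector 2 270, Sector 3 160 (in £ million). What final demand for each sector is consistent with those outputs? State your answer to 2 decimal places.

I − A =
  [   0.80    -0.45    -0.20]
  [  -0.05     0.60    -0.10]
  [  -0.30     0.00     1.00]
d = (I − A) x:
  d_1 = (+0.80)·210 + (-0.45)·270 + (-0.20)·160 = 14.50
  d_2 = (-0.05)·210 + (+0.60)·270 + (-0.10)·160 = 135.50
  d_3 = (-0.30)·210 + (+0.00)·270 + (+1.00)·160 = 97.00

d_1 = 14.50, d_2 = 135.50, d_3 = 97.00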